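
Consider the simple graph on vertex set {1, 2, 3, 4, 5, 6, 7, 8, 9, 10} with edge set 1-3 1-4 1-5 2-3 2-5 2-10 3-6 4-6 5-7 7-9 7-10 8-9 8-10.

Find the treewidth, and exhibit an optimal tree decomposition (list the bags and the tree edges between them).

Every bag has size at most 3, so the width is 3 − 1 = 2 and tw(G) ≤ 2. Since 9–8–10–7–9 is a cycle in G, G is not acyclic. Forests are exactly the graphs of treewidth ≤ 1, so tw(G) ≥ 2. The upper and lower bounds meet at 2, so that is the treewidth.

Treewidth 2.
One such decomposition:
Bags: B1 = {7, 8, 9}  B2 = {7, 8, 10}  B3 = {5, 7, 10}  B4 = {2, 5, 10}  B5 = {1, 2, 5}  B6 = {1, 2, 3}  B7 = {1, 3, 4}  B8 = {3, 4, 6}
Tree: B1–B2, B2–B3, B3–B4, B4–B5, B5–B6, B6–B7, B7–B8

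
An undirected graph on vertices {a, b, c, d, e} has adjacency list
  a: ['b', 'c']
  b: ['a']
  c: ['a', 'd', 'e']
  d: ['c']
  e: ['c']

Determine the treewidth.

1

A width-1 tree decomposition is:
Bags: B1 = {c, e}  B2 = {c, d}  B3 = {a, c}  B4 = {a, b}
Tree: B1–B2, B1–B3, B3–B4
The largest bag has 2 vertices, giving width 1; this decomposition certifies tw(G) ≤ 1. Any graph with an edge has treewidth ≥ 1, and G has the edge c–e. Combining the bounds, tw(G) = 1.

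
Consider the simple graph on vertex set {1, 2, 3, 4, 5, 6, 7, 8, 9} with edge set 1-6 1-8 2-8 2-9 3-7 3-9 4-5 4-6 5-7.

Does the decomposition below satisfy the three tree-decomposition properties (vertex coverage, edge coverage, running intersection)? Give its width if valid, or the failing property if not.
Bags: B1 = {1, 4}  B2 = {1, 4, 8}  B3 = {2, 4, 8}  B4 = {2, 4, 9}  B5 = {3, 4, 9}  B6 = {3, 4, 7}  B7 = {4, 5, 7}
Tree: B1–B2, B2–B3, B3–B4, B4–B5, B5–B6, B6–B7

No — vertex 6 appears in no bag.

A tree decomposition must satisfy three properties: every vertex lies in some bag; for every edge, both endpoints lie together in some bag; and for every vertex, the bags containing it form a connected subtree. Here vertex 6 appears in no bag, so the decomposition is invalid.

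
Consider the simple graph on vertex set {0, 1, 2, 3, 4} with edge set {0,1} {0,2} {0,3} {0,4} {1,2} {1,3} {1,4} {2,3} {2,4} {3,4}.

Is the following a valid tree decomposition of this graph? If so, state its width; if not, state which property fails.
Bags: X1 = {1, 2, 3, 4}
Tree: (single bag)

No — vertex 0 appears in no bag.

A tree decomposition must satisfy three properties: every vertex lies in some bag; for every edge, both endpoints lie together in some bag; and for every vertex, the bags containing it form a connected subtree. Here vertex 0 appears in no bag, so the decomposition is invalid.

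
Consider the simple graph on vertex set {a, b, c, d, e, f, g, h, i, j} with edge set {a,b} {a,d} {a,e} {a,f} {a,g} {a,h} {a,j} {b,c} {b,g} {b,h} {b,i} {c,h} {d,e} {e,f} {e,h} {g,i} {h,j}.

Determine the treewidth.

A width-2 tree decomposition is:
Bags: B1 = {a, b, h}  B2 = {a, b, g}  B3 = {b, c, h}  B4 = {a, e, h}  B5 = {a, h, j}  B6 = {a, e, f}  B7 = {a, d, e}  B8 = {b, g, i}
Tree: B1–B2, B1–B3, B1–B4, B1–B5, B4–B6, B6–B7, B2–B8
The largest bag has 3 vertices, giving width 2; this decomposition certifies tw(G) ≤ 2. Conversely, {b, c, h} is a clique of size 3, and the vertices of any clique must share a bag in every tree decomposition; so some bag has ≥ 3 vertices and tw(G) ≥ 2. The upper and lower bounds meet at 2, so that is the treewidth.

2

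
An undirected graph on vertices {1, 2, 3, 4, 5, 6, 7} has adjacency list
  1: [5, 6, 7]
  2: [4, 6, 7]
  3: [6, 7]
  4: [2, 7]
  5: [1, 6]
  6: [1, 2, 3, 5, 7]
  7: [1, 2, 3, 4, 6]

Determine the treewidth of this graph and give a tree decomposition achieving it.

Each bag holds 3 vertices, so the decomposition has width 2, which upper-bounds the treewidth. Conversely, {2, 4, 7} is a clique of size 3, and the vertices of any clique must share a bag in every tree decomposition; so some bag has ≥ 3 vertices and tw(G) ≥ 2. Combining the bounds, tw(G) = 2.

Treewidth 2.
Bags: B1 = {1, 5, 6}  B2 = {1, 6, 7}  B3 = {2, 6, 7}  B4 = {3, 6, 7}  B5 = {2, 4, 7}
Tree: B1–B2, B2–B3, B3–B4, B3–B5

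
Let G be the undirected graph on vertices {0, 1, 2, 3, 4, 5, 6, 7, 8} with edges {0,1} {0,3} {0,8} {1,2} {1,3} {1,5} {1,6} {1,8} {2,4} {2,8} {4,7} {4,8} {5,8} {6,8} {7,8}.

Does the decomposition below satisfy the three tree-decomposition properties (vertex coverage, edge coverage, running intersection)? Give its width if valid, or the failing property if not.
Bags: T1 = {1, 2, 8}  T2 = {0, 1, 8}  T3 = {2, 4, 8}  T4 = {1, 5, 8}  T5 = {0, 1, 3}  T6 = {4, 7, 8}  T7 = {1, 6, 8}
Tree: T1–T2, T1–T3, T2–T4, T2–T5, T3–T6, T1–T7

Yes; width 2.

Checking the three conditions: (i) the bags cover all of {0, 1, 2, 3, 4, 5, 6, 7, 8}; (ii) for each edge, some bag contains both endpoints; (iii) the bags containing any fixed vertex form a subtree. All hold, so the decomposition is valid with width 3 − 1 = 2.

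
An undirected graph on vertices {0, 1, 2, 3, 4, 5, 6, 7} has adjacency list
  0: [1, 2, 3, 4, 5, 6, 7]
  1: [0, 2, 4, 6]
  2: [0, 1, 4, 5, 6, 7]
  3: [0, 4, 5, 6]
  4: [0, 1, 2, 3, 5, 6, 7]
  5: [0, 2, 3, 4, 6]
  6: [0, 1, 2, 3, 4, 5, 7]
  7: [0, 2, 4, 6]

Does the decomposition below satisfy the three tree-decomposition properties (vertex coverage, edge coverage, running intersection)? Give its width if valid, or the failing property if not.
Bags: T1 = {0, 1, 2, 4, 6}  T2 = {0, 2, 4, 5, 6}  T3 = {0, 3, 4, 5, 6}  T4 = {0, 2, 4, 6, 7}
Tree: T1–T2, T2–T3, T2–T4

Vertex coverage: the bags together contain {0, 1, 2, 3, 4, 5, 6, 7}, the full vertex set. Edge coverage: each edge of G has both endpoints in at least one bag. Running intersection: for every vertex, the bags containing it form a connected subtree. All three properties hold, so this is a valid tree decomposition of width max|bag| − 1 = 4, and hence tw(G) ≤ 4.

Yes; width 4.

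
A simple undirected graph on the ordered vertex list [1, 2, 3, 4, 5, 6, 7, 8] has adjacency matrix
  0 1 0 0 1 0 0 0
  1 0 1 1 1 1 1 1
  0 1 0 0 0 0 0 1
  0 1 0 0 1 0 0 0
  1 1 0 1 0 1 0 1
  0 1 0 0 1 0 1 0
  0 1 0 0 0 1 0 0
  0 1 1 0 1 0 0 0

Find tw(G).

2

A width-2 tree decomposition is:
Bags: B1 = {2, 5, 8}  B2 = {2, 3, 8}  B3 = {2, 5, 6}  B4 = {1, 2, 5}  B5 = {2, 4, 5}  B6 = {2, 6, 7}
Tree: B1–B2, B1–B3, B3–B4, B3–B5, B3–B6
Each bag holds 3 vertices, so the decomposition has width 2, which upper-bounds the treewidth. Conversely, {2, 3, 8} is a clique of size 3, and the vertices of any clique must share a bag in every tree decomposition; so some bag has ≥ 3 vertices and tw(G) ≥ 2. Hence tw(G) = 2 exactly.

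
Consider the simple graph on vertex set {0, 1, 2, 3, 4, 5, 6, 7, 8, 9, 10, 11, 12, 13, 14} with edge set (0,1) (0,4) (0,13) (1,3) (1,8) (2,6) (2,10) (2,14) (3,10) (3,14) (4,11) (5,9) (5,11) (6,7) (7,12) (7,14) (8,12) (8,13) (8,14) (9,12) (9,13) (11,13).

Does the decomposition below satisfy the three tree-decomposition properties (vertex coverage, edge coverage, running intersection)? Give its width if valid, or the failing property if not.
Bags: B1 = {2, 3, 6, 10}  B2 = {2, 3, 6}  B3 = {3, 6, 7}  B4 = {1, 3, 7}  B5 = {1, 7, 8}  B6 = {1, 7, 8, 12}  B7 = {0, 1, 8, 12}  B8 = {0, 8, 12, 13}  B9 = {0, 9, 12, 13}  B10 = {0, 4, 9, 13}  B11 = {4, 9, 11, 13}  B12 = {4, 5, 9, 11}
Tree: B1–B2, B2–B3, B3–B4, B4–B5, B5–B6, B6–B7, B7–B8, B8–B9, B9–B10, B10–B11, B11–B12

A tree decomposition must satisfy three properties: every vertex lies in some bag; for every edge, both endpoints lie together in some bag; and for every vertex, the bags containing it form a connected subtree. Here vertex 14 appears in no bag, so the decomposition is invalid.

No — vertex 14 appears in no bag.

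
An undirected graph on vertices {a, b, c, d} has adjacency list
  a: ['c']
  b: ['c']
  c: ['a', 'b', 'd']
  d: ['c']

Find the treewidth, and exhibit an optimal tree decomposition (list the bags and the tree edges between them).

The largest bag has 2 vertices, giving width 1; this decomposition certifies tw(G) ≤ 1. Any graph with an edge has treewidth ≥ 1, and G has the edge c–b. Therefore the treewidth is 1.

Treewidth 1.
Bags: B1 = {b, c}  B2 = {c, d}  B3 = {a, c}
Tree: B1–B2, B2–B3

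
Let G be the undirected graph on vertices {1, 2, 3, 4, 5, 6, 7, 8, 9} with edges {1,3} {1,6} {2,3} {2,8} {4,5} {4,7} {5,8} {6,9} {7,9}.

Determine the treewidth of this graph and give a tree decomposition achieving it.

Every bag has size at most 3, so the width is 3 − 1 = 2 and tw(G) ≤ 2. Since 4–5–8–2–3–1–6–9–7–4 is a cycle in G, G is not acyclic. Forests are exactly the graphs of treewidth ≤ 1, so tw(G) ≥ 2. Therefore the treewidth is 2.

Treewidth 2.
One such decomposition:
Bags: B1 = {4, 5, 8}  B2 = {2, 4, 8}  B3 = {2, 3, 4}  B4 = {1, 3, 4}  B5 = {1, 4, 6}  B6 = {4, 6, 9}  B7 = {4, 7, 9}
Tree: B1–B2, B2–B3, B3–B4, B4–B5, B5–B6, B6–B7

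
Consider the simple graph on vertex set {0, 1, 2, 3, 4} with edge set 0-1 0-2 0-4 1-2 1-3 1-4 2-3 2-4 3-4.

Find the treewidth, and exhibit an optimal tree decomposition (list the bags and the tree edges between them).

The largest bag has 4 vertices, giving width 3; this decomposition certifies tw(G) ≤ 3. Conversely, {0, 1, 2, 4} is a clique of size 4, and the vertices of any clique must share a bag in every tree decomposition; so some bag has ≥ 4 vertices and tw(G) ≥ 3. Combining the bounds, tw(G) = 3.

Treewidth 3.
One optimal decomposition is:
Bags: B1 = {1, 2, 3, 4}  B2 = {0, 1, 2, 4}
Tree: B1–B2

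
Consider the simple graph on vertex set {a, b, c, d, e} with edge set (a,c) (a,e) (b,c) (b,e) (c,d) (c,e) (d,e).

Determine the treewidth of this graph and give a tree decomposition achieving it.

Each bag holds 3 vertices, so the decomposition has width 2, which upper-bounds the treewidth. On the other hand G contains the 3-clique {c, d, e}. A clique must lie in a single bag of any decomposition, so no decomposition can have width below 2. Combining the bounds, tw(G) = 2.

Treewidth 2.
Bags: B1 = {a, c, e}  B2 = {c, d, e}  B3 = {b, c, e}
Tree: B1–B2, B1–B3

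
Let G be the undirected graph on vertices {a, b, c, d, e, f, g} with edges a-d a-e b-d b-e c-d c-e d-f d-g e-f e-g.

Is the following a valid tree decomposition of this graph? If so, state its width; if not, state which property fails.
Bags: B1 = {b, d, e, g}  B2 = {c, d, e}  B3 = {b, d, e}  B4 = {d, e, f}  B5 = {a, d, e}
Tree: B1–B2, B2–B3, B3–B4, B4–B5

A tree decomposition must satisfy three properties: every vertex lies in some bag; for every edge, both endpoints lie together in some bag; and for every vertex, the bags containing it form a connected subtree. Here bags containing vertex b are not connected in the tree, so the decomposition is invalid.

No — bags containing vertex b are not connected in the tree.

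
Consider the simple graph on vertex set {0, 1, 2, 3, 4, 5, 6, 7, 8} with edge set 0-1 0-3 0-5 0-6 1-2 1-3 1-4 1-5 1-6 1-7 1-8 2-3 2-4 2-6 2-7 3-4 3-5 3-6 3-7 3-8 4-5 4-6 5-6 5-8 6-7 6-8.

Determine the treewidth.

A width-4 tree decomposition is:
Bags: B1 = {1, 3, 4, 5, 6}  B2 = {1, 2, 3, 4, 6}  B3 = {1, 3, 5, 6, 8}  B4 = {1, 2, 3, 6, 7}  B5 = {0, 1, 3, 5, 6}
Tree: B1–B2, B1–B3, B2–B4, B3–B5
The largest bag has 5 vertices, giving width 4; this decomposition certifies tw(G) ≤ 4. For the lower bound, the 5 vertices {1, 2, 3, 4, 6} are pairwise adjacent, and any tree decomposition puts a clique entirely inside one bag — forcing width ≥ 4. The upper and lower bounds meet at 4, so that is the treewidth.

4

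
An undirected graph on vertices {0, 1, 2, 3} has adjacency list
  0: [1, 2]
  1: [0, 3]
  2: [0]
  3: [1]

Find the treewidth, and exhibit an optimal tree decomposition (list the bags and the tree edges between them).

Treewidth 1.
Bags: B1 = {1, 3}  B2 = {0, 1}  B3 = {0, 2}
Tree: B1–B2, B2–B3

Every bag has size at most 2, so the width is 2 − 1 = 1 and tw(G) ≤ 1. Since G has at least one edge (e.g. 3–1), it is not an edgeless graph, so tw(G) ≥ 1. Combining the bounds, tw(G) = 1.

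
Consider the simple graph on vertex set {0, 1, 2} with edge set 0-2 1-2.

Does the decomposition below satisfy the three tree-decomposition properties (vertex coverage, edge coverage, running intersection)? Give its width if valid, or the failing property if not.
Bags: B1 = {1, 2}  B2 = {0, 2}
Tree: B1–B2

Vertex coverage: the bags together contain {0, 1, 2}, the full vertex set. Edge coverage: each edge of G has both endpoints in at least one bag. Running intersection: for every vertex, the bags containing it form a connected subtree. All three properties hold, so this is a valid tree decomposition of width max|bag| − 1 = 1, and hence tw(G) ≤ 1.

Yes; width 1.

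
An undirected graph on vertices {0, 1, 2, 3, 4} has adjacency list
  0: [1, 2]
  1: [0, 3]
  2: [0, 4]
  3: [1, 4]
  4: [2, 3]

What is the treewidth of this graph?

2

A width-2 tree decomposition is:
Bags: B1 = {0, 2, 4}  B2 = {0, 1, 4}  B3 = {1, 3, 4}
Tree: B1–B2, B2–B3
Every bag has size at most 3, so the width is 3 − 1 = 2 and tw(G) ≤ 2. For the lower bound, G contains the cycle 4–2–0–1–3–4, so G is not a forest; only forests have treewidth ≤ 1, hence tw(G) ≥ 2. Combining the bounds, tw(G) = 2.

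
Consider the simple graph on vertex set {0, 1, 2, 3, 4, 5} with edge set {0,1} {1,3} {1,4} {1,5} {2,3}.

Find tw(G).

A width-1 tree decomposition is:
Bags: B1 = {1, 4}  B2 = {1, 3}  B3 = {2, 3}  B4 = {0, 1}  B5 = {1, 5}
Tree: B1–B2, B2–B3, B1–B4, B2–B5
The largest bag has 2 vertices, giving width 1; this decomposition certifies tw(G) ≤ 1. Any graph with an edge has treewidth ≥ 1, and G has the edge 4–1. Combining the bounds, tw(G) = 1.

1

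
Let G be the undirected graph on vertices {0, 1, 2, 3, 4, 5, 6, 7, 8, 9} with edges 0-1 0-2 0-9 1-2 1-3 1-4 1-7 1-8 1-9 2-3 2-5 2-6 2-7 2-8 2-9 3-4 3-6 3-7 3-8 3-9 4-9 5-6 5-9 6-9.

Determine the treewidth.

3

A width-3 tree decomposition is:
Bags: B1 = {2, 3, 6, 9}  B2 = {1, 2, 3, 9}  B3 = {1, 2, 3, 7}  B4 = {1, 3, 4, 9}  B5 = {0, 1, 2, 9}  B6 = {2, 5, 6, 9}  B7 = {1, 2, 3, 8}
Tree: B1–B2, B2–B3, B2–B4, B2–B5, B1–B6, B3–B7
The largest bag has 4 vertices, giving width 3; this decomposition certifies tw(G) ≤ 3. Conversely, {0, 1, 2, 9} is a clique of size 4, and the vertices of any clique must share a bag in every tree decomposition; so some bag has ≥ 4 vertices and tw(G) ≥ 3. The upper and lower bounds meet at 3, so that is the treewidth.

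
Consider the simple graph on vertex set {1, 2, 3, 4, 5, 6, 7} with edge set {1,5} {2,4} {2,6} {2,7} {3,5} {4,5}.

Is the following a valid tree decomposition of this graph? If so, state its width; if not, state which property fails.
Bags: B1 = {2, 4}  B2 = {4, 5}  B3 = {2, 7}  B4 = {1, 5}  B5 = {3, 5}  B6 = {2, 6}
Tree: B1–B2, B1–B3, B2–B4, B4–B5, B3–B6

Every vertex of G appears in some bag (union = {1, 2, 3, 4, 5, 6, 7}); every edge is covered by a bag; and for each vertex v the set of bags containing v is connected in the bag tree. The decomposition is therefore valid. The largest bag has 2 vertices, so the width is 1.

Yes; width 1.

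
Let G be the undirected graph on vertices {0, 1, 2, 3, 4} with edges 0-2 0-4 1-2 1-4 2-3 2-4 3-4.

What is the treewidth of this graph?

2

A width-2 tree decomposition is:
Bags: B1 = {1, 2, 4}  B2 = {0, 2, 4}  B3 = {2, 3, 4}
Tree: B1–B2, B2–B3
The largest bag has 3 vertices, giving width 2; this decomposition certifies tw(G) ≤ 2. On the other hand G contains the 3-clique {0, 2, 4}. A clique must lie in a single bag of any decomposition, so no decomposition can have width below 2. The upper and lower bounds meet at 2, so that is the treewidth.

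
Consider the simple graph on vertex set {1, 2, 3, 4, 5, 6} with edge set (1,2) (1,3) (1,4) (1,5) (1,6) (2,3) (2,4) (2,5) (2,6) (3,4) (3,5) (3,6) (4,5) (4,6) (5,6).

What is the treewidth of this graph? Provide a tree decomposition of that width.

A single bag containing all 6 vertices is trivially a valid decomposition of width 5. On the other hand G contains the 6-clique {1, 2, 3, 4, 5, 6}. A clique must lie in a single bag of any decomposition, so no decomposition can have width below 5. Therefore the treewidth is 5.

Treewidth 5.
Bags: B1 = {1, 2, 3, 4, 5, 6}
Tree: (single bag)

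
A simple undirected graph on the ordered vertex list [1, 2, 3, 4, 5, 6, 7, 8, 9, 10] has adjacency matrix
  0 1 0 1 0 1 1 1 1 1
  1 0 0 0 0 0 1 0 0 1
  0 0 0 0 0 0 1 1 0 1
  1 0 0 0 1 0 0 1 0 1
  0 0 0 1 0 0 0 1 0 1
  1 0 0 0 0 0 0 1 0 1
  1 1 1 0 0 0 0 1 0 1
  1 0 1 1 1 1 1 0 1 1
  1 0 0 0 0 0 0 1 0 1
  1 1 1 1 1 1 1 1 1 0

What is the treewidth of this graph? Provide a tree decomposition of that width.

Treewidth 3.
One optimal decomposition is:
Bags: B1 = {1, 4, 8, 10}  B2 = {1, 7, 8, 10}  B3 = {1, 6, 8, 10}  B4 = {3, 7, 8, 10}  B5 = {1, 8, 9, 10}  B6 = {4, 5, 8, 10}  B7 = {1, 2, 7, 10}
Tree: B1–B2, B2–B3, B2–B4, B3–B5, B1–B6, B2–B7

Each bag holds 4 vertices, so the decomposition has width 3, which upper-bounds the treewidth. On the other hand G contains the 4-clique {1, 8, 9, 10}. A clique must lie in a single bag of any decomposition, so no decomposition can have width below 3. The upper and lower bounds meet at 3, so that is the treewidth.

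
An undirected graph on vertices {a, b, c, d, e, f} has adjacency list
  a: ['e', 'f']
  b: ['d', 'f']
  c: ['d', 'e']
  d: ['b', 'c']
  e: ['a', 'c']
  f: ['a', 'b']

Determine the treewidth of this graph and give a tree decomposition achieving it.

Treewidth 2.
One optimal decomposition is:
Bags: B1 = {a, e, f}  B2 = {b, e, f}  B3 = {b, d, e}  B4 = {c, d, e}
Tree: B1–B2, B2–B3, B3–B4

Every bag has size at most 3, so the width is 3 − 1 = 2 and tw(G) ≤ 2. For the lower bound, G contains the cycle e–a–f–b–d–c–e, so G is not a forest; only forests have treewidth ≤ 1, hence tw(G) ≥ 2. The upper and lower bounds meet at 2, so that is the treewidth.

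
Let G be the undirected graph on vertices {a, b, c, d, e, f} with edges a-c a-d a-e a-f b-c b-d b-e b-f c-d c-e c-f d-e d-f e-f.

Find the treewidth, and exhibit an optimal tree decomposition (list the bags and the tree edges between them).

The largest bag has 5 vertices, giving width 4; this decomposition certifies tw(G) ≤ 4. For the lower bound, the 5 vertices {a, c, d, e, f} are pairwise adjacent, and any tree decomposition puts a clique entirely inside one bag — forcing width ≥ 4. Hence tw(G) = 4 exactly.

Treewidth 4.
One such decomposition:
Bags: B1 = {a, c, d, e, f}  B2 = {b, c, d, e, f}
Tree: B1–B2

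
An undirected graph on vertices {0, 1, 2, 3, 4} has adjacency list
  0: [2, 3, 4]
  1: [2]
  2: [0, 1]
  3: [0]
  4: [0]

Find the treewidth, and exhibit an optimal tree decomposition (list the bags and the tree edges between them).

Treewidth 1.
One such decomposition:
Bags: B1 = {0, 2}  B2 = {1, 2}  B3 = {0, 3}  B4 = {0, 4}
Tree: B1–B2, B1–B3, B3–B4

The largest bag has 2 vertices, giving width 1; this decomposition certifies tw(G) ≤ 1. Since G has at least one edge (e.g. 0–2), it is not an edgeless graph, so tw(G) ≥ 1. The upper and lower bounds meet at 1, so that is the treewidth.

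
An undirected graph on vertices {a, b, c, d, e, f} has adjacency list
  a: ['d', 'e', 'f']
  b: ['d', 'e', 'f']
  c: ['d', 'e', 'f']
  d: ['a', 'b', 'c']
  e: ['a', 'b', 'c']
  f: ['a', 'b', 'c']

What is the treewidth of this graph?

3

A width-3 tree decomposition is:
Bags: B1 = {a, b, c, f}  B2 = {a, b, c, e}  B3 = {a, b, c, d}
Tree: B1–B2, B2–B3
The largest bag has 4 vertices, giving width 3; this decomposition certifies tw(G) ≤ 3. For the lower bound: the 4 vertex sets {a,f}, {b,e}, {c}, {d} are disjoint, each induces a connected subgraph, and every pair is joined by at least one edge of G. Contracting each set to a single vertex therefore yields K_{4} as a minor, and since treewidth is minor-monotone, tw(G) ≥ tw(K_{4}) = 3. Combining the bounds, tw(G) = 3.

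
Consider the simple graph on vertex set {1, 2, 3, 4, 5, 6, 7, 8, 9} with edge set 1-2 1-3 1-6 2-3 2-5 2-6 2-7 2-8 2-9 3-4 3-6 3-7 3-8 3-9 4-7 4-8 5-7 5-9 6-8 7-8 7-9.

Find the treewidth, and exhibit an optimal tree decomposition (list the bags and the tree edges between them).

Treewidth 3.
Bags: B1 = {2, 3, 7, 8}  B2 = {2, 3, 7, 9}  B3 = {2, 5, 7, 9}  B4 = {2, 3, 6, 8}  B5 = {1, 2, 3, 6}  B6 = {3, 4, 7, 8}
Tree: B1–B2, B2–B3, B1–B4, B4–B5, B1–B6

Each bag holds 4 vertices, so the decomposition has width 3, which upper-bounds the treewidth. For the lower bound, the 4 vertices {2, 3, 7, 9} are pairwise adjacent, and any tree decomposition puts a clique entirely inside one bag — forcing width ≥ 3. Hence tw(G) = 3 exactly.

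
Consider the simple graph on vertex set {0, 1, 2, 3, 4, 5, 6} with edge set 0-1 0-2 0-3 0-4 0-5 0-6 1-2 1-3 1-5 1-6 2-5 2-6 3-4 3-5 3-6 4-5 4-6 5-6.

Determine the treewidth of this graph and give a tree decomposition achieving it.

Treewidth 4.
One such decomposition:
Bags: B1 = {0, 1, 3, 5, 6}  B2 = {0, 1, 2, 5, 6}  B3 = {0, 3, 4, 5, 6}
Tree: B1–B2, B1–B3

Each bag holds 5 vertices, so the decomposition has width 4, which upper-bounds the treewidth. For the lower bound, the 5 vertices {0, 1, 2, 5, 6} are pairwise adjacent, and any tree decomposition puts a clique entirely inside one bag — forcing width ≥ 4. Hence tw(G) = 4 exactly.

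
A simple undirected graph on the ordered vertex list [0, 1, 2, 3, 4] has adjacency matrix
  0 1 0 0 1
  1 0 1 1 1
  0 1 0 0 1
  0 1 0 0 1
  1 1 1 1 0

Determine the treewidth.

A width-2 tree decomposition is:
Bags: B1 = {1, 2, 4}  B2 = {0, 1, 4}  B3 = {1, 3, 4}
Tree: B1–B2, B2–B3
Each bag holds 3 vertices, so the decomposition has width 2, which upper-bounds the treewidth. For the lower bound, the 3 vertices {0, 1, 4} are pairwise adjacent, and any tree decomposition puts a clique entirely inside one bag — forcing width ≥ 2. Hence tw(G) = 2 exactly.

2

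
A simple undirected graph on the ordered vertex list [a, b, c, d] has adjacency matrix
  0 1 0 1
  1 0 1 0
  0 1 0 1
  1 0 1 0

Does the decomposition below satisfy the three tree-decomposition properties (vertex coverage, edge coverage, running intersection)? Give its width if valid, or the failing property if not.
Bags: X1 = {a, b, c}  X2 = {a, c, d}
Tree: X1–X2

Every vertex of G appears in some bag (union = {a, b, c, d}); every edge is covered by a bag; and for each vertex v the set of bags containing v is connected in the bag tree. The decomposition is therefore valid. The largest bag has 3 vertices, so the width is 2.

Yes; width 2.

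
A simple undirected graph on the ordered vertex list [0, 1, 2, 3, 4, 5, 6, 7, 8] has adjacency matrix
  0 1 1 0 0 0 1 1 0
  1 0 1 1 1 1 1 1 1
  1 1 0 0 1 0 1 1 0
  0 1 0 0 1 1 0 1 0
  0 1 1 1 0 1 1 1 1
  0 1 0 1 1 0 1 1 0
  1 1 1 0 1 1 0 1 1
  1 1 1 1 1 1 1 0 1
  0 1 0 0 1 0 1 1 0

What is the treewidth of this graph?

4

A width-4 tree decomposition is:
Bags: B1 = {1, 2, 4, 6, 7}  B2 = {1, 4, 5, 6, 7}  B3 = {1, 3, 4, 5, 7}  B4 = {1, 4, 6, 7, 8}  B5 = {0, 1, 2, 6, 7}
Tree: B1–B2, B2–B3, B2–B4, B1–B5
Every bag has size at most 5, so the width is 5 − 1 = 4 and tw(G) ≤ 4. For the lower bound, the 5 vertices {0, 1, 2, 6, 7} are pairwise adjacent, and any tree decomposition puts a clique entirely inside one bag — forcing width ≥ 4. Combining the bounds, tw(G) = 4.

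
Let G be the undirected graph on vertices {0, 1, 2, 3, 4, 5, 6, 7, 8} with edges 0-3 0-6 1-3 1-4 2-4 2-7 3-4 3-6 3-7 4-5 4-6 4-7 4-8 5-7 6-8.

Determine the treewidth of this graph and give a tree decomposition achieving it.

Treewidth 2.
Bags: B1 = {3, 4, 7}  B2 = {4, 5, 7}  B3 = {3, 4, 6}  B4 = {2, 4, 7}  B5 = {4, 6, 8}  B6 = {1, 3, 4}  B7 = {0, 3, 6}
Tree: B1–B2, B1–B3, B1–B4, B3–B5, B3–B6, B3–B7

Each bag holds 3 vertices, so the decomposition has width 2, which upper-bounds the treewidth. For the lower bound, the 3 vertices {0, 3, 6} are pairwise adjacent, and any tree decomposition puts a clique entirely inside one bag — forcing width ≥ 2. Therefore the treewidth is 2.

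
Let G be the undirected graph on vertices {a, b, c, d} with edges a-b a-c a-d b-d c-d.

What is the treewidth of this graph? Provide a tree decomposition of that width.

Treewidth 2.
One such decomposition:
Bags: B1 = {a, c, d}  B2 = {a, b, d}
Tree: B1–B2

The largest bag has 3 vertices, giving width 2; this decomposition certifies tw(G) ≤ 2. On the other hand G contains the 3-clique {a, c, d}. A clique must lie in a single bag of any decomposition, so no decomposition can have width below 2. Combining the bounds, tw(G) = 2.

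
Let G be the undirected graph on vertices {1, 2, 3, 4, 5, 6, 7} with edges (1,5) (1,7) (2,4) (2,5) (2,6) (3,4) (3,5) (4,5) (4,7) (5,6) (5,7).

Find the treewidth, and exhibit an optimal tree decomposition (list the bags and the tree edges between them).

Every bag has size at most 3, so the width is 3 − 1 = 2 and tw(G) ≤ 2. Conversely, {1, 5, 7} is a clique of size 3, and the vertices of any clique must share a bag in every tree decomposition; so some bag has ≥ 3 vertices and tw(G) ≥ 2. Hence tw(G) = 2 exactly.

Treewidth 2.
Bags: B1 = {4, 5, 7}  B2 = {1, 5, 7}  B3 = {3, 4, 5}  B4 = {2, 4, 5}  B5 = {2, 5, 6}
Tree: B1–B2, B1–B3, B1–B4, B4–B5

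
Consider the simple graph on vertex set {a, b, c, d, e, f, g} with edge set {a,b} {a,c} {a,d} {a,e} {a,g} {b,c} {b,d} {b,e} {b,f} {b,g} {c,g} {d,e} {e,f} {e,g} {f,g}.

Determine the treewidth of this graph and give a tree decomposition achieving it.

Treewidth 3.
One optimal decomposition is:
Bags: B1 = {a, b, d, e}  B2 = {a, b, e, g}  B3 = {a, b, c, g}  B4 = {b, e, f, g}
Tree: B1–B2, B2–B3, B2–B4

Every bag has size at most 4, so the width is 4 − 1 = 3 and tw(G) ≤ 3. Conversely, {a, b, d, e} is a clique of size 4, and the vertices of any clique must share a bag in every tree decomposition; so some bag has ≥ 4 vertices and tw(G) ≥ 3. The upper and lower bounds meet at 3, so that is the treewidth.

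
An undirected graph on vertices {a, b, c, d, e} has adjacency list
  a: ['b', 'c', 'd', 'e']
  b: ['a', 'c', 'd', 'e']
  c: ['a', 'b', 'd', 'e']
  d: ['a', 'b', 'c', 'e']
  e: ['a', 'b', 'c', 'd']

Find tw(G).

4

A width-4 tree decomposition is:
Bags: B1 = {a, b, c, d, e}
Tree: (single bag)
A single bag containing all 5 vertices is trivially a valid decomposition of width 4. On the other hand G contains the 5-clique {a, b, c, d, e}. A clique must lie in a single bag of any decomposition, so no decomposition can have width below 4. Hence tw(G) = 4 exactly.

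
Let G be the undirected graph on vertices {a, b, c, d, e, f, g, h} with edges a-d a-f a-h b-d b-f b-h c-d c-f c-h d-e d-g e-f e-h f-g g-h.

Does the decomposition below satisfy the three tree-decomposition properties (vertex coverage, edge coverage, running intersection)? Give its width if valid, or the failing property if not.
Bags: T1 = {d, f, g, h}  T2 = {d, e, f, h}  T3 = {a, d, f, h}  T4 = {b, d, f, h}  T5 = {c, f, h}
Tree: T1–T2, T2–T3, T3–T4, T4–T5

No — edge (d,c) lies in no bag.

A tree decomposition must satisfy three properties: every vertex lies in some bag; for every edge, both endpoints lie together in some bag; and for every vertex, the bags containing it form a connected subtree. Here edge (d,c) lies in no bag, so the decomposition is invalid.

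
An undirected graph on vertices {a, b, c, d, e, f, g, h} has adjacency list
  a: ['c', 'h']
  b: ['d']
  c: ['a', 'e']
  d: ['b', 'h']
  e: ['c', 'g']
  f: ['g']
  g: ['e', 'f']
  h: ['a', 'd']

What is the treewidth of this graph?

A width-1 tree decomposition is:
Bags: B1 = {f, g}  B2 = {e, g}  B3 = {c, e}  B4 = {a, c}  B5 = {a, h}  B6 = {d, h}  B7 = {b, d}
Tree: B1–B2, B2–B3, B3–B4, B4–B5, B5–B6, B6–B7
Each bag holds 2 vertices, so the decomposition has width 1, which upper-bounds the treewidth. Since G has at least one edge (e.g. f–g), it is not an edgeless graph, so tw(G) ≥ 1. Therefore the treewidth is 1.

1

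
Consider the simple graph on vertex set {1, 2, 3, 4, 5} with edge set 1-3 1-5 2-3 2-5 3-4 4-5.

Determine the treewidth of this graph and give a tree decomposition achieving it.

The largest bag has 3 vertices, giving width 2; this decomposition certifies tw(G) ≤ 2. The edges 5–2–3–4–5 form a cycle, so G is not a tree and its treewidth is at least 2. Therefore the treewidth is 2.

Treewidth 2.
Bags: B1 = {2, 3, 5}  B2 = {3, 4, 5}  B3 = {1, 3, 5}
Tree: B1–B2, B2–B3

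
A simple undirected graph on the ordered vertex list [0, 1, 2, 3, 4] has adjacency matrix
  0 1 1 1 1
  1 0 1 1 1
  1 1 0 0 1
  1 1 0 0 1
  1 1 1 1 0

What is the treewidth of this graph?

3

A width-3 tree decomposition is:
Bags: B1 = {0, 1, 3, 4}  B2 = {0, 1, 2, 4}
Tree: B1–B2
The largest bag has 4 vertices, giving width 3; this decomposition certifies tw(G) ≤ 3. Conversely, {0, 1, 2, 4} is a clique of size 4, and the vertices of any clique must share a bag in every tree decomposition; so some bag has ≥ 4 vertices and tw(G) ≥ 3. The upper and lower bounds meet at 3, so that is the treewidth.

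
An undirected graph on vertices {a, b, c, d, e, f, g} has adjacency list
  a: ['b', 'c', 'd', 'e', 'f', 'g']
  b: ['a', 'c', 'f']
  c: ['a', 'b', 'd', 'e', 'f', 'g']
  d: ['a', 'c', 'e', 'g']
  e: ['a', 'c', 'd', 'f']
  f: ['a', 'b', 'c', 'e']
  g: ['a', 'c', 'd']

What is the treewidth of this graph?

3

A width-3 tree decomposition is:
Bags: B1 = {a, b, c, f}  B2 = {a, c, e, f}  B3 = {a, c, d, e}  B4 = {a, c, d, g}
Tree: B1–B2, B2–B3, B3–B4
Every bag has size at most 4, so the width is 4 − 1 = 3 and tw(G) ≤ 3. Conversely, {a, c, d, g} is a clique of size 4, and the vertices of any clique must share a bag in every tree decomposition; so some bag has ≥ 4 vertices and tw(G) ≥ 3. The upper and lower bounds meet at 3, so that is the treewidth.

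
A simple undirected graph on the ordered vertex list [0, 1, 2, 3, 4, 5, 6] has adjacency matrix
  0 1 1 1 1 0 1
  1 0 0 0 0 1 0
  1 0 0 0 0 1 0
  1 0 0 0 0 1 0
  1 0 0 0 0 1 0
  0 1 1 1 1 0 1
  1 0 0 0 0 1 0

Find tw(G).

A width-2 tree decomposition is:
Bags: B1 = {0, 4, 5}  B2 = {0, 3, 5}  B3 = {0, 5, 6}  B4 = {0, 2, 5}  B5 = {0, 1, 5}
Tree: B1–B2, B2–B3, B3–B4, B4–B5
Each bag holds 3 vertices, so the decomposition has width 2, which upper-bounds the treewidth. Since 0–4–5–3–0 is a cycle in G, G is not acyclic. Forests are exactly the graphs of treewidth ≤ 1, so tw(G) ≥ 2. Therefore the treewidth is 2.

2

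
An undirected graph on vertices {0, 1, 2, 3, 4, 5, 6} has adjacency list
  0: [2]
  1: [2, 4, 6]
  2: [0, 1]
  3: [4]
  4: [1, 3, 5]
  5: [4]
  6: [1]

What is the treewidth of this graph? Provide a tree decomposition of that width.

Each bag holds 2 vertices, so the decomposition has width 1, which upper-bounds the treewidth. G has an edge, so its treewidth is at least 1. Therefore the treewidth is 1.

Treewidth 1.
One optimal decomposition is:
Bags: B1 = {3, 4}  B2 = {1, 4}  B3 = {4, 5}  B4 = {1, 2}  B5 = {0, 2}  B6 = {1, 6}
Tree: B1–B2, B1–B3, B2–B4, B4–B5, B4–B6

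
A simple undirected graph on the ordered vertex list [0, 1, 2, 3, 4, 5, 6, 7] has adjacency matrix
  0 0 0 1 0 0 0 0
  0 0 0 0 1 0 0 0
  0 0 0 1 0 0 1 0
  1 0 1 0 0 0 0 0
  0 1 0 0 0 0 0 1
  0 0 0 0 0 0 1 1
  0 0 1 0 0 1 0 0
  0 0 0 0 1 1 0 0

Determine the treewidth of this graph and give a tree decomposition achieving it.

Treewidth 1.
One such decomposition:
Bags: B1 = {1, 4}  B2 = {4, 7}  B3 = {5, 7}  B4 = {5, 6}  B5 = {2, 6}  B6 = {2, 3}  B7 = {0, 3}
Tree: B1–B2, B2–B3, B3–B4, B4–B5, B5–B6, B6–B7

Every bag has size at most 2, so the width is 2 − 1 = 1 and tw(G) ≤ 1. Any graph with an edge has treewidth ≥ 1, and G has the edge 1–4. Combining the bounds, tw(G) = 1.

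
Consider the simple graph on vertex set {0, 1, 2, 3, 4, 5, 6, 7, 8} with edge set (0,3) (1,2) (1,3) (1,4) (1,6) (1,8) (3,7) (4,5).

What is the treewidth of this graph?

1

A width-1 tree decomposition is:
Bags: B1 = {1, 3}  B2 = {1, 4}  B3 = {1, 8}  B4 = {1, 6}  B5 = {3, 7}  B6 = {1, 2}  B7 = {4, 5}  B8 = {0, 3}
Tree: B1–B2, B1–B3, B1–B4, B1–B5, B3–B6, B2–B7, B1–B8
Every bag has size at most 2, so the width is 2 − 1 = 1 and tw(G) ≤ 1. G has an edge, so its treewidth is at least 1. Hence tw(G) = 1 exactly.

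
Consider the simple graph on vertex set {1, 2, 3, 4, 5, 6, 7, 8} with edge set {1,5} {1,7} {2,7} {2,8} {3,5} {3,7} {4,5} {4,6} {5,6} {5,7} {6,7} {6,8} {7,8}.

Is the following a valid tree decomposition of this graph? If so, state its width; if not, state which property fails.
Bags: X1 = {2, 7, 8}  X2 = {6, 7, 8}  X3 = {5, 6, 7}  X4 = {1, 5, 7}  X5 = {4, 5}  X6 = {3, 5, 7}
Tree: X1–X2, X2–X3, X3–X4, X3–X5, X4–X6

A tree decomposition must satisfy three properties: every vertex lies in some bag; for every edge, both endpoints lie together in some bag; and for every vertex, the bags containing it form a connected subtree. Here edge (6,4) lies in no bag, so the decomposition is invalid.

No — edge (6,4) lies in no bag.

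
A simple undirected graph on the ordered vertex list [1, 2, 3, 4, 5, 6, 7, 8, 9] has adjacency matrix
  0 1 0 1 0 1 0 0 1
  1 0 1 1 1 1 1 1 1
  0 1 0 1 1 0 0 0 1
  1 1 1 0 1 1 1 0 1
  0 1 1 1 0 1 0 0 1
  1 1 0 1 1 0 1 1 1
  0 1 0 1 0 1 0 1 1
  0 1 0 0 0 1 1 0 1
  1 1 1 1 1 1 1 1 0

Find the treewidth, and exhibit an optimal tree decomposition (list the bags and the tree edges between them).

Treewidth 4.
Bags: B1 = {1, 2, 4, 6, 9}  B2 = {2, 4, 6, 7, 9}  B3 = {2, 4, 5, 6, 9}  B4 = {2, 6, 7, 8, 9}  B5 = {2, 3, 4, 5, 9}
Tree: B1–B2, B1–B3, B2–B4, B3–B5

Every bag has size at most 5, so the width is 5 − 1 = 4 and tw(G) ≤ 4. On the other hand G contains the 5-clique {2, 6, 7, 8, 9}. A clique must lie in a single bag of any decomposition, so no decomposition can have width below 4. Combining the bounds, tw(G) = 4.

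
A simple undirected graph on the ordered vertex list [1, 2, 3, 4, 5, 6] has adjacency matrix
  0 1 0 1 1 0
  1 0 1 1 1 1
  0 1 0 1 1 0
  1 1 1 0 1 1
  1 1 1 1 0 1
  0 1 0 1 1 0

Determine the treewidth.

A width-3 tree decomposition is:
Bags: B1 = {2, 3, 4, 5}  B2 = {1, 2, 4, 5}  B3 = {2, 4, 5, 6}
Tree: B1–B2, B2–B3
Every bag has size at most 4, so the width is 4 − 1 = 3 and tw(G) ≤ 3. Conversely, {1, 2, 4, 5} is a clique of size 4, and the vertices of any clique must share a bag in every tree decomposition; so some bag has ≥ 4 vertices and tw(G) ≥ 3. Therefore the treewidth is 3.

3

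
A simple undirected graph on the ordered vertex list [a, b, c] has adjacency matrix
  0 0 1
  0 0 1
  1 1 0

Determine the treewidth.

A width-1 tree decomposition is:
Bags: B1 = {b, c}  B2 = {a, c}
Tree: B1–B2
Every bag has size at most 2, so the width is 2 − 1 = 1 and tw(G) ≤ 1. Since G has at least one edge (e.g. c–b), it is not an edgeless graph, so tw(G) ≥ 1. The upper and lower bounds meet at 1, so that is the treewidth.

1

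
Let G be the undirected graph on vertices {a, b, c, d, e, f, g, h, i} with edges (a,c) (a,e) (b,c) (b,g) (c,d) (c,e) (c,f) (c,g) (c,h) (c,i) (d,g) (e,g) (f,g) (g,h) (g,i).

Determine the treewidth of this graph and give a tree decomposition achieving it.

Treewidth 2.
Bags: B1 = {b, c, g}  B2 = {c, d, g}  B3 = {c, g, i}  B4 = {c, f, g}  B5 = {c, g, h}  B6 = {c, e, g}  B7 = {a, c, e}
Tree: B1–B2, B1–B3, B1–B4, B4–B5, B1–B6, B6–B7

Each bag holds 3 vertices, so the decomposition has width 2, which upper-bounds the treewidth. For the lower bound, the 3 vertices {c, d, g} are pairwise adjacent, and any tree decomposition puts a clique entirely inside one bag — forcing width ≥ 2. Hence tw(G) = 2 exactly.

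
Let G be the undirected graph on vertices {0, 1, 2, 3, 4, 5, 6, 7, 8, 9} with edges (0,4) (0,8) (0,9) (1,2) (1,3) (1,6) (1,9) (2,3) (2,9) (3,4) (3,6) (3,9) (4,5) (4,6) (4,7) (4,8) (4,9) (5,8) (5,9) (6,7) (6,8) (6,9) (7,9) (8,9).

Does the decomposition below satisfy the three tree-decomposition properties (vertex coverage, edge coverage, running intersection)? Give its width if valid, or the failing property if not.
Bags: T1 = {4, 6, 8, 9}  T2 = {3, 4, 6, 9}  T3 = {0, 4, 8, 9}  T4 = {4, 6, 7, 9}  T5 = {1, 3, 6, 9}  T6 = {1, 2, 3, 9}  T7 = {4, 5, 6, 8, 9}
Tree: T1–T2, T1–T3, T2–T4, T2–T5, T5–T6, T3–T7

No — bags containing vertex 6 are not connected in the tree.

A tree decomposition must satisfy three properties: every vertex lies in some bag; for every edge, both endpoints lie together in some bag; and for every vertex, the bags containing it form a connected subtree. Here bags containing vertex 6 are not connected in the tree, so the decomposition is invalid.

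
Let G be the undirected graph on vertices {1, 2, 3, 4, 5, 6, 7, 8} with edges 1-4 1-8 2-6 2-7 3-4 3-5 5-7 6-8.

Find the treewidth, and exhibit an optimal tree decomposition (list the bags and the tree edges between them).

Treewidth 2.
One optimal decomposition is:
Bags: B1 = {1, 4, 8}  B2 = {3, 4, 8}  B3 = {3, 5, 8}  B4 = {5, 7, 8}  B5 = {2, 7, 8}  B6 = {2, 6, 8}
Tree: B1–B2, B2–B3, B3–B4, B4–B5, B5–B6

Every bag has size at most 3, so the width is 3 − 1 = 2 and tw(G) ≤ 2. The edges 8–1–4–3–5–7–2–6–8 form a cycle, so G is not a tree and its treewidth is at least 2. Combining the bounds, tw(G) = 2.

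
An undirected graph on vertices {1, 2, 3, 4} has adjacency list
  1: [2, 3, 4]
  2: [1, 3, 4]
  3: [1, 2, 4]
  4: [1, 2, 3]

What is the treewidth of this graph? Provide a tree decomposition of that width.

Treewidth 3.
One such decomposition:
Bags: B1 = {1, 2, 3, 4}
Tree: (single bag)

With just one bag of size 4, the width is 4 − 1 = 3, so tw(G) ≤ 3. Conversely, {1, 2, 3, 4} is a clique of size 4, and the vertices of any clique must share a bag in every tree decomposition; so some bag has ≥ 4 vertices and tw(G) ≥ 3. The upper and lower bounds meet at 3, so that is the treewidth.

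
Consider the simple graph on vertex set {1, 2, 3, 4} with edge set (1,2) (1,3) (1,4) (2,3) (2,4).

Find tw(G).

A width-2 tree decomposition is:
Bags: B1 = {1, 2, 3}  B2 = {1, 2, 4}
Tree: B1–B2
Each bag holds 3 vertices, so the decomposition has width 2, which upper-bounds the treewidth. For the lower bound, the 3 vertices {1, 2, 3} are pairwise adjacent, and any tree decomposition puts a clique entirely inside one bag — forcing width ≥ 2. Hence tw(G) = 2 exactly.

2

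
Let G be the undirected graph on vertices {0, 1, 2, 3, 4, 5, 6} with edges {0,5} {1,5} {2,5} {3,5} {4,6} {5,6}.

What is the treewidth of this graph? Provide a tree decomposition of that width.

Every bag has size at most 2, so the width is 2 − 1 = 1 and tw(G) ≤ 1. Since G has at least one edge (e.g. 3–5), it is not an edgeless graph, so tw(G) ≥ 1. Hence tw(G) = 1 exactly.

Treewidth 1.
One such decomposition:
Bags: B1 = {3, 5}  B2 = {0, 5}  B3 = {5, 6}  B4 = {2, 5}  B5 = {4, 6}  B6 = {1, 5}
Tree: B1–B2, B1–B3, B1–B4, B3–B5, B4–B6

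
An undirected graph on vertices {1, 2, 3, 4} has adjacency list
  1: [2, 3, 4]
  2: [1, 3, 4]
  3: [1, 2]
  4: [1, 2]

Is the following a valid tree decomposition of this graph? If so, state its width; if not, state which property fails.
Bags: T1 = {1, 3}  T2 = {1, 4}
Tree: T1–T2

No — vertex 2 appears in no bag.

A tree decomposition must satisfy three properties: every vertex lies in some bag; for every edge, both endpoints lie together in some bag; and for every vertex, the bags containing it form a connected subtree. Here vertex 2 appears in no bag, so the decomposition is invalid.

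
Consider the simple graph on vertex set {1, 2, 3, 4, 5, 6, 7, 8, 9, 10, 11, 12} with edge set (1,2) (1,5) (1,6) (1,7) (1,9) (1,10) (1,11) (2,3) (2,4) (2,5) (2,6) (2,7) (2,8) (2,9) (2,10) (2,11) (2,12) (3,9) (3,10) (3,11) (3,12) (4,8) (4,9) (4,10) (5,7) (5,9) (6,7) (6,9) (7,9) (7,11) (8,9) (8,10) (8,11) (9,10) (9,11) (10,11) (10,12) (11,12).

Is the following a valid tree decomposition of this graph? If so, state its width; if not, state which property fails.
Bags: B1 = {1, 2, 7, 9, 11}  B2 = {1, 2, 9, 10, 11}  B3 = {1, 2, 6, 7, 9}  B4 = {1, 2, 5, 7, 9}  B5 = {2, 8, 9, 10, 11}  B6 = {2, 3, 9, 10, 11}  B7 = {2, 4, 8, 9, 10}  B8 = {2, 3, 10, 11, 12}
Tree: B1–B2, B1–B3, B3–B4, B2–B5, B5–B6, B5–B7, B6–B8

Yes; width 4.

Vertex coverage: the bags together contain {1, 2, 3, 4, 5, 6, 7, 8, 9, 10, 11, 12}, the full vertex set. Edge coverage: each edge of G has both endpoints in at least one bag. Running intersection: for every vertex, the bags containing it form a connected subtree. All three properties hold, so this is a valid tree decomposition of width max|bag| − 1 = 4, and hence tw(G) ≤ 4.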